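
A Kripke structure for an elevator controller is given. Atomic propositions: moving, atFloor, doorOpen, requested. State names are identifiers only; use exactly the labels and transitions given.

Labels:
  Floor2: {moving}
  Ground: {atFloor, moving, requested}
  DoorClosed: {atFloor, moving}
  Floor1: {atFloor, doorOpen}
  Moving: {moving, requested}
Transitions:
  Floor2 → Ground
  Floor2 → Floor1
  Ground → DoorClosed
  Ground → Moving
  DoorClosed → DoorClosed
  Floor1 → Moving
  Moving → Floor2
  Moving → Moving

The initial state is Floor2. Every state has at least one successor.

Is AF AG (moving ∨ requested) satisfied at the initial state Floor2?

Does not hold

States satisfying AG (moving ∨ requested): {DoorClosed}.
States satisfying AF AG (moving ∨ requested): {DoorClosed}.
There is a path from Floor2 along which AG (moving ∨ requested) never holds.
Floor2 ∉ Sat(AF AG (moving ∨ requested)).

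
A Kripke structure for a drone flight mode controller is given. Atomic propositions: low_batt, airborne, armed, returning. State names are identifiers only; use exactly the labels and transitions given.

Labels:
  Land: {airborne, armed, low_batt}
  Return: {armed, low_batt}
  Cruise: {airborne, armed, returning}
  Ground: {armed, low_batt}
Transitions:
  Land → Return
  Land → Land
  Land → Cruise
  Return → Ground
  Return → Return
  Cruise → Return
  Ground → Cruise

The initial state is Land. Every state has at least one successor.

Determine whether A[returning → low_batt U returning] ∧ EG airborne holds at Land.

States satisfying returning → low_batt: {Land, Return, Ground}.
States satisfying returning: {Cruise}.
States satisfying A[returning → low_batt U returning]: {Cruise, Ground}.
States satisfying airborne: {Land, Cruise}.
States satisfying EG airborne: {Land}.
States satisfying A[returning → low_batt U returning] ∧ EG airborne: ∅.
Land ∉ Sat(A[returning → low_batt U returning] ∧ EG airborne).

Does not hold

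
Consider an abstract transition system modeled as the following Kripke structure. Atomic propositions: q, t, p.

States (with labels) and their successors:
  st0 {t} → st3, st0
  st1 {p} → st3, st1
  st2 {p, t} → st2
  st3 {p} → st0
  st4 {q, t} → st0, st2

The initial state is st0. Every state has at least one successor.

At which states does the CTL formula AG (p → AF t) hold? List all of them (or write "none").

{st0, st2, st3, st4}

States satisfying p → AF t: {st0, st2, st3, st4}.
States satisfying AG (p → AF t): {st0, st2, st3, st4}.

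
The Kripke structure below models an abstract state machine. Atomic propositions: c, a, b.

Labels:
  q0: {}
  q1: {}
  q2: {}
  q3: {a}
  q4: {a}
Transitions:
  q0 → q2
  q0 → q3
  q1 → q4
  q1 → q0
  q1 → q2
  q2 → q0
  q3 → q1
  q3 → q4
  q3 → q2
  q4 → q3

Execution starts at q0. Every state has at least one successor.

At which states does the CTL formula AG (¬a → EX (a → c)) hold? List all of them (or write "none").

States satisfying ¬a → EX (a → c): {q0, q1, q2, q3, q4}.
States satisfying AG (¬a → EX (a → c)): {q0, q1, q2, q3, q4}.

{q0, q1, q2, q3, q4}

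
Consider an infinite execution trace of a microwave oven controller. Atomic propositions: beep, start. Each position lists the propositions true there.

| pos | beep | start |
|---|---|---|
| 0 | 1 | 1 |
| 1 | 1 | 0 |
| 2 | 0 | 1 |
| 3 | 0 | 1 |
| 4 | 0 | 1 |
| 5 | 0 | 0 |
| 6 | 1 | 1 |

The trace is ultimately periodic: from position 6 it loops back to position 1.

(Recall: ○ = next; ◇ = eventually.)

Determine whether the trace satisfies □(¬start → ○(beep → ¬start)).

¬start → ○(beep → ¬start) must hold at every position from 0 onward. It fails at position 5, so □(¬start → ○(beep → ¬start)) is false.
Positions where ¬start holds: 1, 5.
Check ○(beep → ¬start) at each: 1→ok, 5→fails.

No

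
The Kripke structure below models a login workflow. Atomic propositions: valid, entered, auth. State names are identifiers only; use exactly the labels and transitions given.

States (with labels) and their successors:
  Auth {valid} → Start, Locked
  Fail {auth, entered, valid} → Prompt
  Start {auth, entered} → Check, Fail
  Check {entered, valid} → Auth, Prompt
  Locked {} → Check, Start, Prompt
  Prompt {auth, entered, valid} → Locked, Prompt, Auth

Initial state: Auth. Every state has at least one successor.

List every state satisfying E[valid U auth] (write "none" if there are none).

{Auth, Fail, Start, Check, Prompt}

States satisfying valid: {Auth, Fail, Check, Prompt}.
States satisfying auth: {Fail, Start, Prompt}.
States satisfying E[valid U auth]: {Auth, Fail, Start, Check, Prompt}.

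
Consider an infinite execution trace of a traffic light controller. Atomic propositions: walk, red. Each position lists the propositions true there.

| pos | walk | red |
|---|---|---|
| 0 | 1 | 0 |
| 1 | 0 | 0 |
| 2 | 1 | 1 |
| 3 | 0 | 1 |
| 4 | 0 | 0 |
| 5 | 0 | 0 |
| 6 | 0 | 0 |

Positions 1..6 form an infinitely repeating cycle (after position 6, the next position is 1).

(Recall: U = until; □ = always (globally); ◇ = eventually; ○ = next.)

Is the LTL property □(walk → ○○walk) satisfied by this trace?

walk → ○○walk must hold at every position from 0 onward. It fails at position 2, so □(walk → ○○walk) is false.
Positions where walk holds: 0, 2.
Check ○○walk at each: 0→ok, 2→fails.

Does not hold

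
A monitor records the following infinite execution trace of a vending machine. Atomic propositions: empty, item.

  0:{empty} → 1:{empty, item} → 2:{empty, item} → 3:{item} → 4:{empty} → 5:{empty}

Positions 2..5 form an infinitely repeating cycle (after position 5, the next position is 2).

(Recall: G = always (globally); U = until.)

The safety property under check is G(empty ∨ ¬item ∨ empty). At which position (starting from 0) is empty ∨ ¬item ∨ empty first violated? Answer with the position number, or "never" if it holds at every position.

3

Check empty ∨ ¬item ∨ empty at each position in order: 0 ✓, 1 ✓, 2 ✓.
At position 3 the labels are {item}, so empty ∨ ¬item ∨ empty is false there. This is the first violation.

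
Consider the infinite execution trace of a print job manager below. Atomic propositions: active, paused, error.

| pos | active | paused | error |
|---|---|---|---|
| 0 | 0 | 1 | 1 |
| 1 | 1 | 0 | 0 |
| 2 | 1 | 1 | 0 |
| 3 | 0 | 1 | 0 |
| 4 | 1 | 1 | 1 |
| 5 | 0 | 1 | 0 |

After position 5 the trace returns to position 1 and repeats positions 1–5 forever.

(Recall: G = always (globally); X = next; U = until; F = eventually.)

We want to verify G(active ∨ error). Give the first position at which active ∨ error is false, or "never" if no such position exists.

3

Check active ∨ error at each position in order: 0 ✓, 1 ✓, 2 ✓.
At position 3 the labels are {paused}, so active ∨ error is false there. This is the first violation.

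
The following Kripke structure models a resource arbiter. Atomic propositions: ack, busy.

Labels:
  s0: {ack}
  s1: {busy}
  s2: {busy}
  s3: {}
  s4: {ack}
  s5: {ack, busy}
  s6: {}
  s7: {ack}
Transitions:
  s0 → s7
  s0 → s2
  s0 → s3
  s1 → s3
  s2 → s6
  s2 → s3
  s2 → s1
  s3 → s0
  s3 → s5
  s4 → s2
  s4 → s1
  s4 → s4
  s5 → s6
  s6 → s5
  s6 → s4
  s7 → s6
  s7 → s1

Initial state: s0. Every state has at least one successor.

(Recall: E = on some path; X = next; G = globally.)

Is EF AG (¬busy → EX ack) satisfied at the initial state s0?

States satisfying AG (¬busy → EX ack): ∅.
States satisfying EF AG (¬busy → EX ack): ∅.
No suitable path/successor from s0 witnesses the formula.
s0 ∉ Sat(EF AG (¬busy → EX ack)).

Does not hold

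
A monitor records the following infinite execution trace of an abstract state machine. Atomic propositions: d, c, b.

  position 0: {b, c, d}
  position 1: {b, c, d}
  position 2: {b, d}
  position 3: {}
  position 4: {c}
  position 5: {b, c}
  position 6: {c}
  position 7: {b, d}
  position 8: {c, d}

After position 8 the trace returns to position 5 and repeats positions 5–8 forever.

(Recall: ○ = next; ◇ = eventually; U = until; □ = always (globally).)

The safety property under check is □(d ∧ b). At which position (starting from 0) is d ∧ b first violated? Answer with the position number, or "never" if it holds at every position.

3

Check d ∧ b at each position in order: 0 ✓, 1 ✓, 2 ✓.
At position 3 the labels are {}, so d ∧ b is false there. This is the first violation.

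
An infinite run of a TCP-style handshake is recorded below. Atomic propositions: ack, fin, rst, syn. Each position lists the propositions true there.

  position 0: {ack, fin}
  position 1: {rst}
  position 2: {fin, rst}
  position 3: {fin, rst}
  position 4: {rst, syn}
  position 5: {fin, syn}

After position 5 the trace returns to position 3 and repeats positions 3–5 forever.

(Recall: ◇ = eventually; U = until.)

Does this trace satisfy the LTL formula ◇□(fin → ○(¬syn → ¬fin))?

Does not hold

□(fin → ○(¬syn → ¬fin)) is false at every position 0..5, so it never becomes true and ◇□(fin → ○(¬syn → ¬fin)) fails.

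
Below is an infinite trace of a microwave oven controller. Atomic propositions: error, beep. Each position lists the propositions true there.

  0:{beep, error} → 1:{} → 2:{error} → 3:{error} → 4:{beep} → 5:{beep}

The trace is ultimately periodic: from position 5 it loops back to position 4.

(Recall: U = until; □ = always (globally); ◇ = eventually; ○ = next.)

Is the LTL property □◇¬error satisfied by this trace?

◇¬error holds at every position 0..5, and those are all positions ever visited, so □◇¬error holds.

Yes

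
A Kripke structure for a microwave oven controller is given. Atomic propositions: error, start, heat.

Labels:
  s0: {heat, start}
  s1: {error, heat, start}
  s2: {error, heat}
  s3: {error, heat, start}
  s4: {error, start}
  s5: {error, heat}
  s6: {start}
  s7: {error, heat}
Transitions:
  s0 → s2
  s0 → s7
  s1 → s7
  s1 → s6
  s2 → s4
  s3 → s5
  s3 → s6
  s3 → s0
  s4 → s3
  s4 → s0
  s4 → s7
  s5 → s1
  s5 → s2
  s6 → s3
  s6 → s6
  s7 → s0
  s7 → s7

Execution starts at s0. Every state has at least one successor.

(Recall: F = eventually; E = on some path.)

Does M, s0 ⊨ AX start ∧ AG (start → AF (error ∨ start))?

Does not hold

States satisfying start: {s0, s1, s3, s4, s6}.
States satisfying AX start: {s2, s6}.
States satisfying start → AF (error ∨ start): {s0, s1, s2, s3, s4, s5, s6, s7}.
States satisfying AG (start → AF (error ∨ start)): {s0, s1, s2, s3, s4, s5, s6, s7}.
States satisfying AX start ∧ AG (start → AF (error ∨ start)): {s2, s6}.
s0 ∉ Sat(AX start ∧ AG (start → AF (error ∨ start))).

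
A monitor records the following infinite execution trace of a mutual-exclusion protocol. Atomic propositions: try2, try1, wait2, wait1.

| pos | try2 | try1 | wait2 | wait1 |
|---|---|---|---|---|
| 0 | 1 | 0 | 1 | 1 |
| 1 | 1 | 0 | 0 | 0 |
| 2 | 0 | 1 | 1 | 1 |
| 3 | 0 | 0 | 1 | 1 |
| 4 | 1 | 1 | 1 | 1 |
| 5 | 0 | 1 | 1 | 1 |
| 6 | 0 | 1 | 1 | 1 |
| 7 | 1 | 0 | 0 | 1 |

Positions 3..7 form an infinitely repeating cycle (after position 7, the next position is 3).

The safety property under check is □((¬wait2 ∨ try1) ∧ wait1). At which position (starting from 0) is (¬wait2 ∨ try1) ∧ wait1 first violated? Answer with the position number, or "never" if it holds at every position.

0

At position 0 the labels are {try2, wait1, wait2}, so (¬wait2 ∨ try1) ∧ wait1 is false there. This is the first violation.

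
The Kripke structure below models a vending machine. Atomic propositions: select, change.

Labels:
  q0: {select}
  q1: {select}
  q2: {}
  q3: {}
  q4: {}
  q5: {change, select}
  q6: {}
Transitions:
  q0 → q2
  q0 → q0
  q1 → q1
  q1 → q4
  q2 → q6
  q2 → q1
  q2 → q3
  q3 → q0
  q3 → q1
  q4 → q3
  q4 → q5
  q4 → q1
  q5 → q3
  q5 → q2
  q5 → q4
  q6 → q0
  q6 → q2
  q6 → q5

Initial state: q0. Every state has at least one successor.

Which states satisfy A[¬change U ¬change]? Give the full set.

{q0, q1, q2, q3, q4, q6}

States satisfying ¬change: {q0, q1, q2, q3, q4, q6}.
States satisfying A[¬change U ¬change]: {q0, q1, q2, q3, q4, q6}.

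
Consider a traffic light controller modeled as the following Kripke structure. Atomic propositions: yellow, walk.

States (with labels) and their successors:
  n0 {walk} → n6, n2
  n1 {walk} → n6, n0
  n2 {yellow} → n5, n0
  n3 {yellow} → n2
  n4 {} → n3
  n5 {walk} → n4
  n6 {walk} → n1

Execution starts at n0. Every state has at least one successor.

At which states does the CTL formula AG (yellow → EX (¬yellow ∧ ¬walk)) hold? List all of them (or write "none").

none

States satisfying yellow → EX (¬yellow ∧ ¬walk): {n0, n1, n4, n5, n6}.
States satisfying AG (yellow → EX (¬yellow ∧ ¬walk)): ∅.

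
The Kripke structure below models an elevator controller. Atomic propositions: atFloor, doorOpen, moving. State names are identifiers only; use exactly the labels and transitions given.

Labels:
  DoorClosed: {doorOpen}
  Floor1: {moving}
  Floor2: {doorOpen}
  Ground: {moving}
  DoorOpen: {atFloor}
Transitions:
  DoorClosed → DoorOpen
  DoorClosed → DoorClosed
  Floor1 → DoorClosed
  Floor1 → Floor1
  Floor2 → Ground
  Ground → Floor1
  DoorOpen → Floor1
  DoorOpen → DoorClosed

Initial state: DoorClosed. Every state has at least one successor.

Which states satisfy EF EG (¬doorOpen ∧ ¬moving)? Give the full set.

States satisfying EG (¬doorOpen ∧ ¬moving): ∅.
States satisfying EF EG (¬doorOpen ∧ ¬moving): ∅.

none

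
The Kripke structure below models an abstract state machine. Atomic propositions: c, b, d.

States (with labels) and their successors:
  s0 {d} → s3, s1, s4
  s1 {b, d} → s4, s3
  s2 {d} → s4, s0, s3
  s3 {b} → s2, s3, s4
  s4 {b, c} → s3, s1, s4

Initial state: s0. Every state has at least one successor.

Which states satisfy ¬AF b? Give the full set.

none

States satisfying b: {s1, s3, s4}.
States satisfying AF b: {s0, s1, s2, s3, s4}.
States satisfying ¬AF b: ∅.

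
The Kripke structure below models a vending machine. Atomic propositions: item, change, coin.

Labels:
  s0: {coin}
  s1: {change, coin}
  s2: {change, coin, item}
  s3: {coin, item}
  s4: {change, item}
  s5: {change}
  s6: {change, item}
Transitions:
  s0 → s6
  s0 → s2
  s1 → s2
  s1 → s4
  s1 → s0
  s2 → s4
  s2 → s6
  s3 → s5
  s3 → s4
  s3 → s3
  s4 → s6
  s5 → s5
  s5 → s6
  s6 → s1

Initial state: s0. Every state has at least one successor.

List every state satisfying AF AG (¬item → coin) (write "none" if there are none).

States satisfying AG (¬item → coin): {s0, s1, s2, s4, s6}.
States satisfying AF AG (¬item → coin): {s0, s1, s2, s4, s6}.

{s0, s1, s2, s4, s6}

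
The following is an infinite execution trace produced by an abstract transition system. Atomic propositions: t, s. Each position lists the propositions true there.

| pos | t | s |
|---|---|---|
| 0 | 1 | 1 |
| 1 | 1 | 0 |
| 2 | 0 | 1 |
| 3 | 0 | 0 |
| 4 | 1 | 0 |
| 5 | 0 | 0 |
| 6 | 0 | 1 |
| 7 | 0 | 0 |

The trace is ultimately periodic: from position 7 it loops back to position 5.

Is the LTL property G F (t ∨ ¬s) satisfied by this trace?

Yes

F (t ∨ ¬s) holds at every position 0..7, and those are all positions ever visited, so G F (t ∨ ¬s) holds.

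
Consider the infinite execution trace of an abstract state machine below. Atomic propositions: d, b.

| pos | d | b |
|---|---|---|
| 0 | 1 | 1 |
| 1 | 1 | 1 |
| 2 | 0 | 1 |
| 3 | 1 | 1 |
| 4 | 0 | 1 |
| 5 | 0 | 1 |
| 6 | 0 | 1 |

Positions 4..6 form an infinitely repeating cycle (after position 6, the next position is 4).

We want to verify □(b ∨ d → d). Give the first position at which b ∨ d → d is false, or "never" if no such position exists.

2

Check b ∨ d → d at each position in order: 0 ✓, 1 ✓.
At position 2 the labels are {b}, so b ∨ d → d is false there. This is the first violation.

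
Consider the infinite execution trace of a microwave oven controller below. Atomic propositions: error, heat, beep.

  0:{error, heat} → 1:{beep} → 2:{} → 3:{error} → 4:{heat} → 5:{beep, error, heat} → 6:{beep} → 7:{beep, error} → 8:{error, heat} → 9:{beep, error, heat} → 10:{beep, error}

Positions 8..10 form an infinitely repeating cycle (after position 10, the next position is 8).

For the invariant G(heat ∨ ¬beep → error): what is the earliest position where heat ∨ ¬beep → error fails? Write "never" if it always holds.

Check heat ∨ ¬beep → error at each position in order: 0 ✓, 1 ✓.
At position 2 the labels are {}, so heat ∨ ¬beep → error is false there. This is the first violation.

2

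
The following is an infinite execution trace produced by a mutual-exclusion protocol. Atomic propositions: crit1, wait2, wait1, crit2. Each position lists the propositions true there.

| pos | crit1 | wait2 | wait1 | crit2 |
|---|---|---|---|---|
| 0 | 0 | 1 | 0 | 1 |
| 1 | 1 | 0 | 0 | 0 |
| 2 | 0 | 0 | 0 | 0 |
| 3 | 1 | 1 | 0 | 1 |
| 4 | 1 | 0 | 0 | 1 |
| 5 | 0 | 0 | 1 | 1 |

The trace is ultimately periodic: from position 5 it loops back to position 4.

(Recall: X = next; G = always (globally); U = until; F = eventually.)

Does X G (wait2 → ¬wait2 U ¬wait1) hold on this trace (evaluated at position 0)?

The position after 0 is 1; G (wait2 → ¬wait2 U ¬wait1) is true there.

Holds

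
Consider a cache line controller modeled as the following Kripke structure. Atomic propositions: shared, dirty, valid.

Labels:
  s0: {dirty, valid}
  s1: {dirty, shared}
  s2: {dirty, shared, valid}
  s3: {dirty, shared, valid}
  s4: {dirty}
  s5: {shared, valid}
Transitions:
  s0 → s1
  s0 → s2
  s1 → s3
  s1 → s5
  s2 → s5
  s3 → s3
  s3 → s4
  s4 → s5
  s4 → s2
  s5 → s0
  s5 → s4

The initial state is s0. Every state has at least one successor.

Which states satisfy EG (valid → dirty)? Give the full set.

{s0, s1, s3}

States satisfying valid → dirty: {s0, s1, s2, s3, s4}.
States satisfying EG (valid → dirty): {s0, s1, s3}.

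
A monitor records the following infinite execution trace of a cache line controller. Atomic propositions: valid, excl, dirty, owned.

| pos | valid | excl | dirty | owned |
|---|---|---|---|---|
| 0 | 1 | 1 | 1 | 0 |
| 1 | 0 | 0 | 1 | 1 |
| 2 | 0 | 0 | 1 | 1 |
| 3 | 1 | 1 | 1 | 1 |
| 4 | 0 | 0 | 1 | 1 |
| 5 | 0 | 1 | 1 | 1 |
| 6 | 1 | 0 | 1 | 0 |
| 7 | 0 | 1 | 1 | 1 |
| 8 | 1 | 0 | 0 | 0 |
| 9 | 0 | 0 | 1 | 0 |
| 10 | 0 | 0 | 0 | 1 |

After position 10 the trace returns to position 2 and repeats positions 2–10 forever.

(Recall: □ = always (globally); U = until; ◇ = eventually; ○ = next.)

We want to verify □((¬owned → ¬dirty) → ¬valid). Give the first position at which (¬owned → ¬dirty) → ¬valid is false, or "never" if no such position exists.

3

Check (¬owned → ¬dirty) → ¬valid at each position in order: 0 ✓, 1 ✓, 2 ✓.
At position 3 the labels are {dirty, excl, owned, valid}, so (¬owned → ¬dirty) → ¬valid is false there. This is the first violation.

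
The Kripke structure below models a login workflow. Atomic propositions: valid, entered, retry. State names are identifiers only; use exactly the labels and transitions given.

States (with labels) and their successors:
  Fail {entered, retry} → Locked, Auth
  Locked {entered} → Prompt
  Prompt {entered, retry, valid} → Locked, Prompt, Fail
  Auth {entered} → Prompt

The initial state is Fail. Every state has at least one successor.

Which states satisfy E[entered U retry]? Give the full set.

States satisfying entered: {Fail, Locked, Prompt, Auth}.
States satisfying retry: {Fail, Prompt}.
States satisfying E[entered U retry]: {Fail, Locked, Prompt, Auth}.

{Fail, Locked, Prompt, Auth}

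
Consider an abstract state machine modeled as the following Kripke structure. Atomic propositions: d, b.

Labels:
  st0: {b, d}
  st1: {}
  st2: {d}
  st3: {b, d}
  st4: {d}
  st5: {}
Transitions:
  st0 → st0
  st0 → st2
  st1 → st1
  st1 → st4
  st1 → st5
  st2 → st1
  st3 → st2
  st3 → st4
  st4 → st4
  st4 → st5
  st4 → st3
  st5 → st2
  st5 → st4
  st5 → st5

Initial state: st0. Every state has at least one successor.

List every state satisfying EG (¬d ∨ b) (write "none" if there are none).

States satisfying ¬d ∨ b: {st0, st1, st3, st5}.
States satisfying EG (¬d ∨ b): {st0, st1, st5}.

{st0, st1, st5}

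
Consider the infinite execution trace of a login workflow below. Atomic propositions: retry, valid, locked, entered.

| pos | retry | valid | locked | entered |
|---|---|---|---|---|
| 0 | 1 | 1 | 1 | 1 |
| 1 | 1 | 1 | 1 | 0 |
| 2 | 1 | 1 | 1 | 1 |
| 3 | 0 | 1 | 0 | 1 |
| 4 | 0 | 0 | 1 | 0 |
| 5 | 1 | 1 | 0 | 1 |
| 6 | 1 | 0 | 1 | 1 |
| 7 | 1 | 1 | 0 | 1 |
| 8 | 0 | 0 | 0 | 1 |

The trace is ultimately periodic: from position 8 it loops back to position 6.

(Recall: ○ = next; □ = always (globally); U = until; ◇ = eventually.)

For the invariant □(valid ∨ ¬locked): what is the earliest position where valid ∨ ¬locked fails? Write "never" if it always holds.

Check valid ∨ ¬locked at each position in order: 0 ✓, 1 ✓, 2 ✓, 3 ✓.
At position 4 the labels are {locked}, so valid ∨ ¬locked is false there. This is the first violation.

4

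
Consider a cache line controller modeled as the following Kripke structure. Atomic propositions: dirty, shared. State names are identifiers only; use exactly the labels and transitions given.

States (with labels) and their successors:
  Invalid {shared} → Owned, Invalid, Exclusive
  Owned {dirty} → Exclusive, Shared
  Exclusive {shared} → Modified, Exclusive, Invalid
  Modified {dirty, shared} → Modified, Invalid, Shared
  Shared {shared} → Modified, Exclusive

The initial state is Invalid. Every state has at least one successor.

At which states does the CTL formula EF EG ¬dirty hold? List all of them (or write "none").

States satisfying EG ¬dirty: {Invalid, Exclusive, Shared}.
States satisfying EF EG ¬dirty: {Invalid, Owned, Exclusive, Modified, Shared}.

{Invalid, Owned, Exclusive, Modified, Shared}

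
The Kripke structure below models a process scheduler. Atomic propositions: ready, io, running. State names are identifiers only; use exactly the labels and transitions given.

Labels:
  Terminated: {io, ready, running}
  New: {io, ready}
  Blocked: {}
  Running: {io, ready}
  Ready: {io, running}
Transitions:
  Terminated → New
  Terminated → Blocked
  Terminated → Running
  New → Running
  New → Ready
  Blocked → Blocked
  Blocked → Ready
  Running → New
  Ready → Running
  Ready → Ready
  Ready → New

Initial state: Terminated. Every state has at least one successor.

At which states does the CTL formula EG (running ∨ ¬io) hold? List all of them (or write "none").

{Terminated, Blocked, Ready}

States satisfying running ∨ ¬io: {Terminated, Blocked, Ready}.
States satisfying EG (running ∨ ¬io): {Terminated, Blocked, Ready}.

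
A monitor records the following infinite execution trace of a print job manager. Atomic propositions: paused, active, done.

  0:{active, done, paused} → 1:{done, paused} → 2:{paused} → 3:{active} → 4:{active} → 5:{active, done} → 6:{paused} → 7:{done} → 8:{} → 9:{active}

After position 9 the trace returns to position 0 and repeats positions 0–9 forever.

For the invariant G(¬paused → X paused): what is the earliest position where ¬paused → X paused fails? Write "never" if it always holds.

Check ¬paused → X paused at each position in order: 0 ✓, 1 ✓, 2 ✓.
At position 3 the labels are {active} and the next position 4 has {active}, so ¬paused → X paused is false there. This is the first violation.

3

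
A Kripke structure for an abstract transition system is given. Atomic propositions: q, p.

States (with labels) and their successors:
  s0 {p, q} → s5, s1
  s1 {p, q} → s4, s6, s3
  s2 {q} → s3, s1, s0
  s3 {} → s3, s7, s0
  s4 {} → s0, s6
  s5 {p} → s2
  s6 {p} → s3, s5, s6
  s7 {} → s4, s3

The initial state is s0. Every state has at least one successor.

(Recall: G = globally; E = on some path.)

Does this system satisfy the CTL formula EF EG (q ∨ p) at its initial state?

Satisfied

States satisfying EG (q ∨ p): {s0, s1, s2, s5, s6}.
States satisfying EF EG (q ∨ p): {s0, s1, s2, s3, s4, s5, s6, s7}.
Some path from s0 reaches a state where EG (q ∨ p) holds.
s0 ∈ Sat(EF EG (q ∨ p)).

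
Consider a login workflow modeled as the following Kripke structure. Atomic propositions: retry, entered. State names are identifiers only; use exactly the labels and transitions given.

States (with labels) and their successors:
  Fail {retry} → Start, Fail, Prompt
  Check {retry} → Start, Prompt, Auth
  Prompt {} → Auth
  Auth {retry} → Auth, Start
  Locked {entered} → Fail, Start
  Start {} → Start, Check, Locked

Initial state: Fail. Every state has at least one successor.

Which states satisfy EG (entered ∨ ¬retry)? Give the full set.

{Locked, Start}

States satisfying entered ∨ ¬retry: {Prompt, Locked, Start}.
States satisfying EG (entered ∨ ¬retry): {Locked, Start}.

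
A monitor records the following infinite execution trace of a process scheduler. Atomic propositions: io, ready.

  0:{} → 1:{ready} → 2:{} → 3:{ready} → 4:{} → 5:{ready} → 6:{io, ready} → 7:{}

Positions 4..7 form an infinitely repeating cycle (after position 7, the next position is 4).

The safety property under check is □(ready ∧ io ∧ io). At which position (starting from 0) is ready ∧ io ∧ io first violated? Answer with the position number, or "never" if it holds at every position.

0

At position 0 the labels are {}, so ready ∧ io ∧ io is false there. This is the first violation.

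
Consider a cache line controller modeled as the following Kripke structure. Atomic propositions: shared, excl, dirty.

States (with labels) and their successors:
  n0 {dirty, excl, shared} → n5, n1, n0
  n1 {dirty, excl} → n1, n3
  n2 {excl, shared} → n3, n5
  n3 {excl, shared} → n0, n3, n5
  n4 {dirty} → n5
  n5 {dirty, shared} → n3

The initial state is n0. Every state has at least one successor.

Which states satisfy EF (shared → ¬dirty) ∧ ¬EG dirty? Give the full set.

{n2, n3, n4, n5}

States satisfying shared → ¬dirty: {n1, n2, n3, n4}.
States satisfying EF (shared → ¬dirty): {n0, n1, n2, n3, n4, n5}.
States satisfying dirty: {n0, n1, n4, n5}.
States satisfying EG dirty: {n0, n1}.
States satisfying ¬EG dirty: {n2, n3, n4, n5}.
States satisfying EF (shared → ¬dirty) ∧ ¬EG dirty: {n2, n3, n4, n5}.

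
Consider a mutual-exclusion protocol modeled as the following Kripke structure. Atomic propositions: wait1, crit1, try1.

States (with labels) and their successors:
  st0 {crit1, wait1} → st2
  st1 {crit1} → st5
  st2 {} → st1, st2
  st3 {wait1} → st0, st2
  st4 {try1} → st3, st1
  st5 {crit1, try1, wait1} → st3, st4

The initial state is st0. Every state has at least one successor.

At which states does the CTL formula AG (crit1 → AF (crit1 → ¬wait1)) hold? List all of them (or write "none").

States satisfying crit1 → AF (crit1 → ¬wait1): {st0, st1, st2, st3, st4, st5}.
States satisfying AG (crit1 → AF (crit1 → ¬wait1)): {st0, st1, st2, st3, st4, st5}.

{st0, st1, st2, st3, st4, st5}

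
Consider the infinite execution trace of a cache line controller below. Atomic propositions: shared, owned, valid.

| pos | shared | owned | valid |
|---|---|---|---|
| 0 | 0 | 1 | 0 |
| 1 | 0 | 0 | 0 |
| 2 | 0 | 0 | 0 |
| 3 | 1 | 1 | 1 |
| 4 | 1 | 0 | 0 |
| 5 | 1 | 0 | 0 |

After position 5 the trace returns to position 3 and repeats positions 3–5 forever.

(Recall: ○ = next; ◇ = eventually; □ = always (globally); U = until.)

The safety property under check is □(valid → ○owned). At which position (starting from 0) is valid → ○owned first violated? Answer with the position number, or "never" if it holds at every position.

Check valid → ○owned at each position in order: 0 ✓, 1 ✓, 2 ✓.
At position 3 the labels are {owned, shared, valid} and the next position 4 has {shared}, so valid → ○owned is false there. This is the first violation.

3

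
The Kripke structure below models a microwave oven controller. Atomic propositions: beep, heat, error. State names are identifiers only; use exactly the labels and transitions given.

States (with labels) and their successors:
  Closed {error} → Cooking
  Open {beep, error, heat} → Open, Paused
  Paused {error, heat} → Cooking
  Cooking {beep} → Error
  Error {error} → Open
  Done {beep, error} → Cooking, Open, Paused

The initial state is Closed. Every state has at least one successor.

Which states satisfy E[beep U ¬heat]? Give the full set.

States satisfying beep: {Open, Cooking, Done}.
States satisfying ¬heat: {Closed, Cooking, Error, Done}.
States satisfying E[beep U ¬heat]: {Closed, Cooking, Error, Done}.

{Closed, Cooking, Error, Done}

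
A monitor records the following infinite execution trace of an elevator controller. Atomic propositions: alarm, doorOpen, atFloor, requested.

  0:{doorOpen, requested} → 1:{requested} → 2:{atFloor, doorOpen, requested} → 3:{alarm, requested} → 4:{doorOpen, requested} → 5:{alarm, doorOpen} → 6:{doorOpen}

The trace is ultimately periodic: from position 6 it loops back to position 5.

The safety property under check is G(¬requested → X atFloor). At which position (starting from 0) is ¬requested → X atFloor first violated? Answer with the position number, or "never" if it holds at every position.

Check ¬requested → X atFloor at each position in order: 0 ✓, 1 ✓, 2 ✓, 3 ✓, 4 ✓.
At position 5 the labels are {alarm, doorOpen} and the next position 6 has {doorOpen}, so ¬requested → X atFloor is false there. This is the first violation.

5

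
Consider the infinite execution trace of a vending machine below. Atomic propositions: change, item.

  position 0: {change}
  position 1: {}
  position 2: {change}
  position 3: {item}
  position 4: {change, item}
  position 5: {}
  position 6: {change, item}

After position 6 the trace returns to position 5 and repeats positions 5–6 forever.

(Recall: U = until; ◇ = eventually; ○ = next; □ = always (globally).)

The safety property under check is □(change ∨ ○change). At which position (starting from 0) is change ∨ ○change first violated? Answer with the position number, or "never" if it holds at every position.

never

change ∨ ○change holds at every position 0..6, and those are all the positions the trace ever visits, so the invariant □(change ∨ ○change) is never violated.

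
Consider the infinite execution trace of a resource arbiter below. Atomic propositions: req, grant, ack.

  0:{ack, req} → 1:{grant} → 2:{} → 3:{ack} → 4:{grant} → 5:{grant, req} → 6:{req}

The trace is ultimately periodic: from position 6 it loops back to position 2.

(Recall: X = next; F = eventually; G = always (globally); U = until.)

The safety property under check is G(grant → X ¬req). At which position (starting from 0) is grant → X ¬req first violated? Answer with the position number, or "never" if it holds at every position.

4

Check grant → X ¬req at each position in order: 0 ✓, 1 ✓, 2 ✓, 3 ✓.
At position 4 the labels are {grant} and the next position 5 has {grant, req}, so grant → X ¬req is false there. This is the first violation.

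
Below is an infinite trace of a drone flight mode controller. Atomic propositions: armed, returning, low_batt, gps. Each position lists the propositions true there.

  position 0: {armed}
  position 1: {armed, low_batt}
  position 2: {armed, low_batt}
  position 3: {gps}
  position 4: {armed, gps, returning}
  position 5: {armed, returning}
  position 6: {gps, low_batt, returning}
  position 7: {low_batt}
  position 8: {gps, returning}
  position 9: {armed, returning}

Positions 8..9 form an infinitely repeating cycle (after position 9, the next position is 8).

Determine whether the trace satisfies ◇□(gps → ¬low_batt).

Yes

□(gps → ¬low_batt) holds at position 7, which is reachable from 0, so ◇□(gps → ¬low_batt) holds.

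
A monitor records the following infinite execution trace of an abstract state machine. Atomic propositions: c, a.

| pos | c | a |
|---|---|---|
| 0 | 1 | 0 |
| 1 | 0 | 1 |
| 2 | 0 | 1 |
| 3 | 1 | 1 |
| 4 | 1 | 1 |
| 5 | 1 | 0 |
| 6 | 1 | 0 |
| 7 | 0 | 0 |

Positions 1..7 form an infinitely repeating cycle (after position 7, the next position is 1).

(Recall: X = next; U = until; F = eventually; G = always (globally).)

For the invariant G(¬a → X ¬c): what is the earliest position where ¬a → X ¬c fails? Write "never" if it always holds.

Check ¬a → X ¬c at each position in order: 0 ✓, 1 ✓, 2 ✓, 3 ✓, 4 ✓.
At position 5 the labels are {c} and the next position 6 has {c}, so ¬a → X ¬c is false there. This is the first violation.

5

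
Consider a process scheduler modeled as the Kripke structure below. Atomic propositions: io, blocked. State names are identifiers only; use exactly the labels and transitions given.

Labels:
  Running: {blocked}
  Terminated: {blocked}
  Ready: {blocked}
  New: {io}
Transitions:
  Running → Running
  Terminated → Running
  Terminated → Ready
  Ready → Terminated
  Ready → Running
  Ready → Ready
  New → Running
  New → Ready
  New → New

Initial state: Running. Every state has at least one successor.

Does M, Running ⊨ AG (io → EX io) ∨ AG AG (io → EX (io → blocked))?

Satisfied

States satisfying io → EX io: {Running, Terminated, Ready, New}.
States satisfying AG (io → EX io): {Running, Terminated, Ready, New}.
States satisfying AG (io → EX (io → blocked)): {Running, Terminated, Ready, New}.
States satisfying AG AG (io → EX (io → blocked)): {Running, Terminated, Ready, New}.
States satisfying AG (io → EX io) ∨ AG AG (io → EX (io → blocked)): {Running, Terminated, Ready, New}.
Running ∈ Sat(AG (io → EX io) ∨ AG AG (io → EX (io → blocked))).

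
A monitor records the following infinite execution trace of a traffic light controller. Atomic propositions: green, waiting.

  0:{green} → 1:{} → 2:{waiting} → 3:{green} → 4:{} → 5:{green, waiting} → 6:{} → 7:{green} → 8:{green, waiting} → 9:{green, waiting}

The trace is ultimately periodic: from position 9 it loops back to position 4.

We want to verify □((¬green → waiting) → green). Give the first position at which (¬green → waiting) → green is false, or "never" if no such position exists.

Check (¬green → waiting) → green at each position in order: 0 ✓, 1 ✓.
At position 2 the labels are {waiting}, so (¬green → waiting) → green is false there. This is the first violation.

2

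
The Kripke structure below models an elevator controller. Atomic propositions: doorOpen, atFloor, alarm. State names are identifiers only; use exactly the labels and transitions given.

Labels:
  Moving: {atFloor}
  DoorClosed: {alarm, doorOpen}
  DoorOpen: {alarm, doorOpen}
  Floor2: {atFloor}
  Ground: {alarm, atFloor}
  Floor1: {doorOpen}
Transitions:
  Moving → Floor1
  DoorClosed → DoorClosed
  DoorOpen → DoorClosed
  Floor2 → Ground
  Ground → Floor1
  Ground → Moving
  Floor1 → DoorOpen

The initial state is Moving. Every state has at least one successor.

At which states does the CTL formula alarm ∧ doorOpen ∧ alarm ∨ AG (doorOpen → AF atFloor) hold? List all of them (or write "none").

{DoorClosed, DoorOpen}

States satisfying alarm ∧ doorOpen: {DoorClosed, DoorOpen}.
States satisfying alarm ∧ doorOpen ∧ alarm: {DoorClosed, DoorOpen}.
States satisfying doorOpen → AF atFloor: {Moving, Floor2, Ground}.
States satisfying AG (doorOpen → AF atFloor): ∅.
States satisfying alarm ∧ doorOpen ∧ alarm ∨ AG (doorOpen → AF atFloor): {DoorClosed, DoorOpen}.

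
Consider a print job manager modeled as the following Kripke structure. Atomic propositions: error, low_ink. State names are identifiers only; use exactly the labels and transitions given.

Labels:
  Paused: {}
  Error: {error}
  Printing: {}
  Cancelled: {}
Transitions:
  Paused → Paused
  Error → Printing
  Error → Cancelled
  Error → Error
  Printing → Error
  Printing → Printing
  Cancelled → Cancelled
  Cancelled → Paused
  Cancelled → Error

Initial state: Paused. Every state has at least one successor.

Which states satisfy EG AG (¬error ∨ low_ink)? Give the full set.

States satisfying AG (¬error ∨ low_ink): {Paused}.
States satisfying EG AG (¬error ∨ low_ink): {Paused}.

{Paused}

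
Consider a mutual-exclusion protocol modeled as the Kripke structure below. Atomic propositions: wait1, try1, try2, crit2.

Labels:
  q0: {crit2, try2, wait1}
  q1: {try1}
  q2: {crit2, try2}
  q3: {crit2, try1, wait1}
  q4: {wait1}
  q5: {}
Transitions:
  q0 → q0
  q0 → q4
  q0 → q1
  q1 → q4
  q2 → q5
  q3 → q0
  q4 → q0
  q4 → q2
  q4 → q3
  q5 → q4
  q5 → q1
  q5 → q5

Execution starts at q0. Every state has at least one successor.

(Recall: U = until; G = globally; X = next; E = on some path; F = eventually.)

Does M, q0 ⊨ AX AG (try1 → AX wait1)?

States satisfying AG (try1 → AX wait1): {q0, q1, q2, q3, q4, q5}.
States satisfying AX AG (try1 → AX wait1): {q0, q1, q2, q3, q4, q5}.
q0 ∈ Sat(AX AG (try1 → AX wait1)).

Holds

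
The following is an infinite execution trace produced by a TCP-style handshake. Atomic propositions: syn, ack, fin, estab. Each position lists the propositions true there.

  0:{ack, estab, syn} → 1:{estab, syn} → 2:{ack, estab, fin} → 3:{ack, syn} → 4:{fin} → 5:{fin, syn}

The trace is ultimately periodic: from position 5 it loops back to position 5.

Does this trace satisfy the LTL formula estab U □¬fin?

Walking from position 0: at position 3, □¬fin has not yet held and estab fails, so estab U □¬fin is false.

No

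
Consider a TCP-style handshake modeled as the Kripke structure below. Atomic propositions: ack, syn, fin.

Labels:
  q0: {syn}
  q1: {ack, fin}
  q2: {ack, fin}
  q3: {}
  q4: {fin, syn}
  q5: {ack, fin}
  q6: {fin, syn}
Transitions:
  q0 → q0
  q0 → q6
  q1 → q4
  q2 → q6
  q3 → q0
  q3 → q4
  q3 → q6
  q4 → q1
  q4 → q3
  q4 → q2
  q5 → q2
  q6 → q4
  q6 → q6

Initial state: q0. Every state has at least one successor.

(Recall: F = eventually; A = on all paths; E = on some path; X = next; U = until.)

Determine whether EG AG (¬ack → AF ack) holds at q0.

States satisfying AG (¬ack → AF ack): ∅.
States satisfying EG AG (¬ack → AF ack): ∅.
No suitable path/successor from q0 witnesses the formula.
q0 ∉ Sat(EG AG (¬ack → AF ack)).

Violated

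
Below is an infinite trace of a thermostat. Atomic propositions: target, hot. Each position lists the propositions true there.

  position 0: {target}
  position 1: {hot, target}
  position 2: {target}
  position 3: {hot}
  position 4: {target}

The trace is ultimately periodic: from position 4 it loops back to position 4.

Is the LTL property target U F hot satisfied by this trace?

Holds

Walking from position 0: F hot first holds at position 0, and target holds at every earlier position along the way, so target U F hot holds.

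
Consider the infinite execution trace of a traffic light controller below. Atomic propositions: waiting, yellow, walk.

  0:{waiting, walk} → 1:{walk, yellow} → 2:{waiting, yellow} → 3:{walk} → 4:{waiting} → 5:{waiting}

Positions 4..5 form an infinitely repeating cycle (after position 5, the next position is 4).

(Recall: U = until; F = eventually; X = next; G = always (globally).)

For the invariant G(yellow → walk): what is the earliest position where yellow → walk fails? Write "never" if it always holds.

Check yellow → walk at each position in order: 0 ✓, 1 ✓.
At position 2 the labels are {waiting, yellow}, so yellow → walk is false there. This is the first violation.

2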